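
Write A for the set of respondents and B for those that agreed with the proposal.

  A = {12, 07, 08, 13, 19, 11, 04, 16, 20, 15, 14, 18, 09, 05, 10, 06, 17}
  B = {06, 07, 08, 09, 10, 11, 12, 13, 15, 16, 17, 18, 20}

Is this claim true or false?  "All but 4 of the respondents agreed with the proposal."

'All but 4 of the respondents agreed with the proposal' holds iff |A ∖ B| = 4.
|A| = 17, |A ∩ B| = 13, |A ∖ B| = 4.
|A ∖ B| = 4, so the statement is true.

True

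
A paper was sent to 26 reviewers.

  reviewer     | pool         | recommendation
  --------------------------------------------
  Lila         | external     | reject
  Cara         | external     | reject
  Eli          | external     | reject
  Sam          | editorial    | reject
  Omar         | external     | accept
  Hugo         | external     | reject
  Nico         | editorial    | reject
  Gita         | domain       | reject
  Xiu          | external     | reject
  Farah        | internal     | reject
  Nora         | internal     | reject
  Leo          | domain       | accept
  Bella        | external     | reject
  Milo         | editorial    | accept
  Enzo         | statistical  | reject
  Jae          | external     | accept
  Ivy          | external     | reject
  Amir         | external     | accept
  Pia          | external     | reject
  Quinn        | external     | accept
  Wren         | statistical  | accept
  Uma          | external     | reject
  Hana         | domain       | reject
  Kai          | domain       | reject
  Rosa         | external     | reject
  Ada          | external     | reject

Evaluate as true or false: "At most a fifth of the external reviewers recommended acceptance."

False

Truth condition: |A ∩ B| / |A| ≤ 1/5.
|A| = 15, |A ∩ B| = 4, |A ∖ B| = 11.
|A ∩ B|/|A| = 4/15, so the statement is false.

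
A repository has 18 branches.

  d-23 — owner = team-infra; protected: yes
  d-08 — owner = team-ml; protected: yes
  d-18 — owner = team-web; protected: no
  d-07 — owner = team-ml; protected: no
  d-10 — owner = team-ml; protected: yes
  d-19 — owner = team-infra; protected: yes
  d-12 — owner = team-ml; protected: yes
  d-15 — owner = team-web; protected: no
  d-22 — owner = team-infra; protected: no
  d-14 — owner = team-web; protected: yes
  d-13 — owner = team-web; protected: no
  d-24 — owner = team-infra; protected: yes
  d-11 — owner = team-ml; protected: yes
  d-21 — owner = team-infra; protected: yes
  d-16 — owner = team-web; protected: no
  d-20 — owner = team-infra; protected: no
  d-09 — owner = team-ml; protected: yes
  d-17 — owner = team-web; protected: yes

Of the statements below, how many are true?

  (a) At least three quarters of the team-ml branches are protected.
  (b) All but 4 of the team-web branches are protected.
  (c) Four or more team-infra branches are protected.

(a) team-ml: |A| = 6, |A ∩ B| = 5; needs |A ∩ B| / |A| ≥ 3/4 — true.
(b) team-web: |A| = 6, |A ∩ B| = 2; needs |A ∖ B| = 4 — true.
(c) team-infra: |A| = 6, |A ∩ B| = 4; needs |A ∩ B| ≥ 4 — true.

3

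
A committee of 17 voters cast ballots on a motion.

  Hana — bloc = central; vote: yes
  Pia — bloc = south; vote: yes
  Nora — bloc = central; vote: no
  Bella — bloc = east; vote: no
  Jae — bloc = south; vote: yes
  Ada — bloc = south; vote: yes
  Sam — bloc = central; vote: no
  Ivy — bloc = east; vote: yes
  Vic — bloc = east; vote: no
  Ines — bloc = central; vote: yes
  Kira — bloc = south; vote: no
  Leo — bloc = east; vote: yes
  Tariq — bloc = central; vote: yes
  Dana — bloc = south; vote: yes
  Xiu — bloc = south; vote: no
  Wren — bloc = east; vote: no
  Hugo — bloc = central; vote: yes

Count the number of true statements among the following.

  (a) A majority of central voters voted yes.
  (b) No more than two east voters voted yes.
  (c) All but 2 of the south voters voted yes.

(a) central: |A| = 6, |A ∩ B| = 4; needs |A ∩ B| > |A ∖ B| — true.
(b) east: |A| = 5, |A ∩ B| = 2; needs |A ∩ B| ≤ 2 — true.
(c) south: |A| = 6, |A ∩ B| = 4; needs |A ∖ B| = 2 — true.

3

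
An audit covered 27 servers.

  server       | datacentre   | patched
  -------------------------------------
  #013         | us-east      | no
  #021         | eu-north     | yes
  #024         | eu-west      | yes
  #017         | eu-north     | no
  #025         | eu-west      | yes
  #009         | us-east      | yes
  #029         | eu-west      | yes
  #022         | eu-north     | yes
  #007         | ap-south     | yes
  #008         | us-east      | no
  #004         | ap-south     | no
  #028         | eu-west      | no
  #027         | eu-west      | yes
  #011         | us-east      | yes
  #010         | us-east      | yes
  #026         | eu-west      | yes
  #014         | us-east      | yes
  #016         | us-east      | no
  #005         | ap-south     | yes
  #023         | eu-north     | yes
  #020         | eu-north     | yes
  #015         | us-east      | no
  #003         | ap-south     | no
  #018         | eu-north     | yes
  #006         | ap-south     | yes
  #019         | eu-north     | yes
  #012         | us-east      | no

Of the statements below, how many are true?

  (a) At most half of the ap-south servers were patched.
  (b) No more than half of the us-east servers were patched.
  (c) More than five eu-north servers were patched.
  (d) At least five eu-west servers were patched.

(a) ap-south: |A| = 5, |A ∩ B| = 3; needs |A ∩ B| ≤ |A ∖ B| — false.
(b) us-east: |A| = 9, |A ∩ B| = 4; needs |A ∩ B| ≤ |A ∖ B| — true.
(c) eu-north: |A| = 7, |A ∩ B| = 6; needs |A ∩ B| > 5 — true.
(d) eu-west: |A| = 6, |A ∩ B| = 5; needs |A ∩ B| ≥ 5 — true.

3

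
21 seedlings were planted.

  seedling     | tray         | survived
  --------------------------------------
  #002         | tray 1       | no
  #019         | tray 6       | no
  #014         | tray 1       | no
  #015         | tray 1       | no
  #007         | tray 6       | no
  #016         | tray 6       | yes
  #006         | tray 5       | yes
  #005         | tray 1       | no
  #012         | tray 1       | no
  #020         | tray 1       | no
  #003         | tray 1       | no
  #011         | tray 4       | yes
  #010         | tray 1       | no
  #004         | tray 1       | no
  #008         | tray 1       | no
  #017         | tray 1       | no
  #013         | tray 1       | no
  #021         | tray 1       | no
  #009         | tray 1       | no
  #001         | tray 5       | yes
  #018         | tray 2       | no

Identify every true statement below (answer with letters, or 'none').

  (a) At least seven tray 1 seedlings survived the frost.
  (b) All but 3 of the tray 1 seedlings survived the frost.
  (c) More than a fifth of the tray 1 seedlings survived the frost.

|A| = 14, |A ∩ B| = 0, |A ∖ B| = 14.
(a) |A ∩ B| ≥ 7: fails.
(b) |A ∖ B| = 3: fails.
(c) |A ∩ B| / |A| > 1/5: fails.

none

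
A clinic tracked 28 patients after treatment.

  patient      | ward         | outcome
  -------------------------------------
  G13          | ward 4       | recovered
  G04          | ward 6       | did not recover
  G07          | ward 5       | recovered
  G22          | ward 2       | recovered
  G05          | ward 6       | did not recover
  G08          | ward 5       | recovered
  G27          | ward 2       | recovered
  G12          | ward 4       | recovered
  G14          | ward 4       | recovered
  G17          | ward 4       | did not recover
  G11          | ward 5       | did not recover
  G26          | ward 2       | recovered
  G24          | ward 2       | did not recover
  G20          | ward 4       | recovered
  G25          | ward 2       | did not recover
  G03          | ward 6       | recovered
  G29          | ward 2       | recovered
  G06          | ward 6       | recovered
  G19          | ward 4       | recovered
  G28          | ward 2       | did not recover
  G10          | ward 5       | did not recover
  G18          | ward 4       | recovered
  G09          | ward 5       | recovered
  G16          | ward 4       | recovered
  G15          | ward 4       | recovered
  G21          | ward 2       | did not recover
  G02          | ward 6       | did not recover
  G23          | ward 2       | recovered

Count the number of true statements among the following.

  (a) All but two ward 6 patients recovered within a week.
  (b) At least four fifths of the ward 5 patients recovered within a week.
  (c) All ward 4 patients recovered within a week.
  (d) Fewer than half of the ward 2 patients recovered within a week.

0

(a) ward 6: |A| = 5, |A ∩ B| = 2; needs |A ∖ B| = 2 — false.
(b) ward 5: |A| = 5, |A ∩ B| = 3; needs |A ∩ B| / |A| ≥ 4/5 — false.
(c) ward 4: |A| = 9, |A ∩ B| = 8; needs A ⊆ B, i.e. every element of A is in B (|A ∖ B| = 0) — false.
(d) ward 2: |A| = 9, |A ∩ B| = 5; needs |A ∩ B| < |A ∖ B| — false.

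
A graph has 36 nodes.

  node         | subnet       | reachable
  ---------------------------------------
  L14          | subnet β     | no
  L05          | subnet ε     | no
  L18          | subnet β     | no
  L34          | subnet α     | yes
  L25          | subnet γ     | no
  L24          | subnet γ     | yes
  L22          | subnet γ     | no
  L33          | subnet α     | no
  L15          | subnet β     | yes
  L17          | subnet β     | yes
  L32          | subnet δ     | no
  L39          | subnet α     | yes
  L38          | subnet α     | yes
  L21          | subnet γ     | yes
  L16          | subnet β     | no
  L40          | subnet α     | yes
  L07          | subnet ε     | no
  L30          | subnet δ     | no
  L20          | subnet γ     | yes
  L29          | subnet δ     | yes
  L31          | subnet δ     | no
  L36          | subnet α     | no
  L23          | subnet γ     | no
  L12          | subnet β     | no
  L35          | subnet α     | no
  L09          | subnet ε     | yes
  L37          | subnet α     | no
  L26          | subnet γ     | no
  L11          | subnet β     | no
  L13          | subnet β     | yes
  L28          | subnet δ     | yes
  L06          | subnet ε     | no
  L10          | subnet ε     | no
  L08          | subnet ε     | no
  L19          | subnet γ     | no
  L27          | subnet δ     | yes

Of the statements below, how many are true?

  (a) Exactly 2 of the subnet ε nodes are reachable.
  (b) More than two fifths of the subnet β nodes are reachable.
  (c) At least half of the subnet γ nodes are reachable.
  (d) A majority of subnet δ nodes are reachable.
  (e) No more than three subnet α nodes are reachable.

0

(a) subnet ε: |A| = 6, |A ∩ B| = 1; needs |A ∩ B| = 2 — false.
(b) subnet β: |A| = 8, |A ∩ B| = 3; needs |A ∩ B| / |A| > 2/5 — false.
(c) subnet γ: |A| = 8, |A ∩ B| = 3; needs |A ∩ B| ≥ |A ∖ B| — false.
(d) subnet δ: |A| = 6, |A ∩ B| = 3; needs |A ∩ B| > |A ∖ B| — false.
(e) subnet α: |A| = 8, |A ∩ B| = 4; needs |A ∩ B| ≤ 3 — false.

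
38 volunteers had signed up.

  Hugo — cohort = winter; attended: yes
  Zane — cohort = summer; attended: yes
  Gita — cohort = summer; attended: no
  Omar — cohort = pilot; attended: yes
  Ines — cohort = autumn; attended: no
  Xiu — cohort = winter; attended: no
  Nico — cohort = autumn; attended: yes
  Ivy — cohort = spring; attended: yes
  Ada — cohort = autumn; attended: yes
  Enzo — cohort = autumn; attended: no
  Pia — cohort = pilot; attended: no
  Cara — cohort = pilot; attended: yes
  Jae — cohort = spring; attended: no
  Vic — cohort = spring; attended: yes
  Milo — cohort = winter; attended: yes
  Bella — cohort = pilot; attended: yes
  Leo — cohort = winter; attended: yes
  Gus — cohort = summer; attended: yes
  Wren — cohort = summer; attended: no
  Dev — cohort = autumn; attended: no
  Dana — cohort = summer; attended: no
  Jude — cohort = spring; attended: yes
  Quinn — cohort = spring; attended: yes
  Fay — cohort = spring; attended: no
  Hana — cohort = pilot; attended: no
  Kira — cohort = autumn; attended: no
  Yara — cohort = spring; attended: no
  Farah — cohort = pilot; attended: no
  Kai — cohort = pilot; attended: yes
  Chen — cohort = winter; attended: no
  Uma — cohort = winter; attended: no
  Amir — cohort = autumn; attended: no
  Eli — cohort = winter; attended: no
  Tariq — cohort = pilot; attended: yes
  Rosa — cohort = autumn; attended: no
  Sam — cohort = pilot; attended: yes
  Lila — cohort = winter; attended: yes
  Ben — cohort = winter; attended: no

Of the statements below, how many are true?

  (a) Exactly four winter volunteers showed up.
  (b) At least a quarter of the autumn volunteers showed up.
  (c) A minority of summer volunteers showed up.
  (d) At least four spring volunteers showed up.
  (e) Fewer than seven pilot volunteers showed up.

5

(a) winter: |A| = 9, |A ∩ B| = 4; needs |A ∩ B| = 4 — true.
(b) autumn: |A| = 8, |A ∩ B| = 2; needs |A ∩ B| / |A| ≥ 1/4 — true.
(c) summer: |A| = 5, |A ∩ B| = 2; needs |A ∩ B| < |A ∖ B| — true.
(d) spring: |A| = 7, |A ∩ B| = 4; needs |A ∩ B| ≥ 4 — true.
(e) pilot: |A| = 9, |A ∩ B| = 6; needs |A ∩ B| < 7 — true.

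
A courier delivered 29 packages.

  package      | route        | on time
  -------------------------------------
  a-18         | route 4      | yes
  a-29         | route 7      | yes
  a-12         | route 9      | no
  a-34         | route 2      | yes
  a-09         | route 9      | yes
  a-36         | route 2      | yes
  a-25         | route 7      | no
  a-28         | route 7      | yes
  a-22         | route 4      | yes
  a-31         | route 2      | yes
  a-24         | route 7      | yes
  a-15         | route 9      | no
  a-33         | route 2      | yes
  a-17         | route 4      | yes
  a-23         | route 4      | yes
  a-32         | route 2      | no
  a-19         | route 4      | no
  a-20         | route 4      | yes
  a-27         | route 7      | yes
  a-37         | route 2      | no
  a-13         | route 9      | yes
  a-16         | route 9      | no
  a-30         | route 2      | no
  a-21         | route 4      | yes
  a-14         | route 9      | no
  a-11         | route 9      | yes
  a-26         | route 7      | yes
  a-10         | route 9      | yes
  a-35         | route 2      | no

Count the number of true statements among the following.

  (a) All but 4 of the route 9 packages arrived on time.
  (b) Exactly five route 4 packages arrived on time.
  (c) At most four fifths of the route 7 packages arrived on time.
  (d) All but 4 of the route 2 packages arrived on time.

(a) route 9: |A| = 8, |A ∩ B| = 4; needs |A ∖ B| = 4 — true.
(b) route 4: |A| = 7, |A ∩ B| = 6; needs |A ∩ B| = 5 — false.
(c) route 7: |A| = 6, |A ∩ B| = 5; needs |A ∩ B| / |A| ≤ 4/5 — false.
(d) route 2: |A| = 8, |A ∩ B| = 4; needs |A ∖ B| = 4 — true.

2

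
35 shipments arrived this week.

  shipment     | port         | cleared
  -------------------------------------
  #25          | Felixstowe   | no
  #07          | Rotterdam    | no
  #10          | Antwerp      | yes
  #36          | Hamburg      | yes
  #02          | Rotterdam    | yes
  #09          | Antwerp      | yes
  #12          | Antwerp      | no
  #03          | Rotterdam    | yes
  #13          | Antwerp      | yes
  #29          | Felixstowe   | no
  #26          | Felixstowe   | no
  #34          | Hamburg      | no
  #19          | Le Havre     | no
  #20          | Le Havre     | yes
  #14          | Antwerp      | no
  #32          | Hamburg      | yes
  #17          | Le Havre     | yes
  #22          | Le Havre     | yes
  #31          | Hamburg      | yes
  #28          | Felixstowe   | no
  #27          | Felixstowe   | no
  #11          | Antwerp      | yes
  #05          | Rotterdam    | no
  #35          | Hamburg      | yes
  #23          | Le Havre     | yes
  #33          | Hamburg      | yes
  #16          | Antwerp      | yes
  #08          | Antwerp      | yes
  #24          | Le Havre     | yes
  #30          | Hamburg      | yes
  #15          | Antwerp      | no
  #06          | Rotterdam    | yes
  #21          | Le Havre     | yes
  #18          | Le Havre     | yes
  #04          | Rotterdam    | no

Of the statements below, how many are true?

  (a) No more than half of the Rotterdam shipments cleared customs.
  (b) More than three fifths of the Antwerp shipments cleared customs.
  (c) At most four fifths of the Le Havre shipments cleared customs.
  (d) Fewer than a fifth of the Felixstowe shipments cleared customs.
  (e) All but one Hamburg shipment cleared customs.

(a) Rotterdam: |A| = 6, |A ∩ B| = 3; needs |A ∩ B| ≤ |A ∖ B| — true.
(b) Antwerp: |A| = 9, |A ∩ B| = 6; needs |A ∩ B| / |A| > 3/5 — true.
(c) Le Havre: |A| = 8, |A ∩ B| = 7; needs |A ∩ B| / |A| ≤ 4/5 — false.
(d) Felixstowe: |A| = 5, |A ∩ B| = 0; needs |A ∩ B| / |A| < 1/5 — true.
(e) Hamburg: |A| = 7, |A ∩ B| = 6; needs |A ∖ B| = 1 — true.

4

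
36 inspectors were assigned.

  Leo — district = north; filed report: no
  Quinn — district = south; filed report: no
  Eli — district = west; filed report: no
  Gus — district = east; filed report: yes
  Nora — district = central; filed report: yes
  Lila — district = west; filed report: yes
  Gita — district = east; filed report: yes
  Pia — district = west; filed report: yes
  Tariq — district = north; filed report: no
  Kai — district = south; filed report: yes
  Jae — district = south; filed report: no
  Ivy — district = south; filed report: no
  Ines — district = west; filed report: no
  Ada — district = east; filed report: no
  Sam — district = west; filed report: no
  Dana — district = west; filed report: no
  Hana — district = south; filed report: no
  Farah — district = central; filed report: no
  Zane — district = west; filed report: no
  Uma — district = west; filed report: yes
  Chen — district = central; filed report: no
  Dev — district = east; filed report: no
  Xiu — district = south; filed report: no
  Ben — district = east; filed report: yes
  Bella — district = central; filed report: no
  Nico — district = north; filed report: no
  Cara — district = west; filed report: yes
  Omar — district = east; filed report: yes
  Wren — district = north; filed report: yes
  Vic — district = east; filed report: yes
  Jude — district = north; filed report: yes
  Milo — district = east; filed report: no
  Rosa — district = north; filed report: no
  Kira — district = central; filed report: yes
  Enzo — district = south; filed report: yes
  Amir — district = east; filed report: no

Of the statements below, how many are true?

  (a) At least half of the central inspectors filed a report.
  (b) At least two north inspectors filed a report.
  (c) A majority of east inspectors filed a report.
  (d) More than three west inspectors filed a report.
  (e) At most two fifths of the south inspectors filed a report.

(a) central: |A| = 5, |A ∩ B| = 2; needs |A ∩ B| ≥ |A ∖ B| — false.
(b) north: |A| = 6, |A ∩ B| = 2; needs |A ∩ B| ≥ 2 — true.
(c) east: |A| = 9, |A ∩ B| = 5; needs |A ∩ B| > |A ∖ B| — true.
(d) west: |A| = 9, |A ∩ B| = 4; needs |A ∩ B| > 3 — true.
(e) south: |A| = 7, |A ∩ B| = 2; needs |A ∩ B| / |A| ≤ 2/5 — true.

4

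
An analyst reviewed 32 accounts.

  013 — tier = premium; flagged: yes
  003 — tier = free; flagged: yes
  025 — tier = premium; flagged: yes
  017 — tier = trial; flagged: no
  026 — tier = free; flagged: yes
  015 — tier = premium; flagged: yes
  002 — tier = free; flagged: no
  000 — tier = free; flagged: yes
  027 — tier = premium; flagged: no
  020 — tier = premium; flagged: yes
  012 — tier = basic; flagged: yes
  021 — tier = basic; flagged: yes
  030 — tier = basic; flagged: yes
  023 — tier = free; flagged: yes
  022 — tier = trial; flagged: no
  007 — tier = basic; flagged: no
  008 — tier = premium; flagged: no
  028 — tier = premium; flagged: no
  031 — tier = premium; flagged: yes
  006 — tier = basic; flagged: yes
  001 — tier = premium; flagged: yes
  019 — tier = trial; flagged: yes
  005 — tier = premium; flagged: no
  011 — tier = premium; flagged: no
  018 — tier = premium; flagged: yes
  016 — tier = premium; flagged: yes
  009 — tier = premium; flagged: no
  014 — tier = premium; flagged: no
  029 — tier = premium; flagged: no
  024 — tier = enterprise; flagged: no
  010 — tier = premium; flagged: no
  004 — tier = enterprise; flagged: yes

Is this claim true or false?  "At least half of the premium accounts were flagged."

False

Truth condition: |A ∩ B| ≥ |A ∖ B|.
|A| = 17, |A ∩ B| = 8, |A ∖ B| = 9.
8 < 9, so the statement is false.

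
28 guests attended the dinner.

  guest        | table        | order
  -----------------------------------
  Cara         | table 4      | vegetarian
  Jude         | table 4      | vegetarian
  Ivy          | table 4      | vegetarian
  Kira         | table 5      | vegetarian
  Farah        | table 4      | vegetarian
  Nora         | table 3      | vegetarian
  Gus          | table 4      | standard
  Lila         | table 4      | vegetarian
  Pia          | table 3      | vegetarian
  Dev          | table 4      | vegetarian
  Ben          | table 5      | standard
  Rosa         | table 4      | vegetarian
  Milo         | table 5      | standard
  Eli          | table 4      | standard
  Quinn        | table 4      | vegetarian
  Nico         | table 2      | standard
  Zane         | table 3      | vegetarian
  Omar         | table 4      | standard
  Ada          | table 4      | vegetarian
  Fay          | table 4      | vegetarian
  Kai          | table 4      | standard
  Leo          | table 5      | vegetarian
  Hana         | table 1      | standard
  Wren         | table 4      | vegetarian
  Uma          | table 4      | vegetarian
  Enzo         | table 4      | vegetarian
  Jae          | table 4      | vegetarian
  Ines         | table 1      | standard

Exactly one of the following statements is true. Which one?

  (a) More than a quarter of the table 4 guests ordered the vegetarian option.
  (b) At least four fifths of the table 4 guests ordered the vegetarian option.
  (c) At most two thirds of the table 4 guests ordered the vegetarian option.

(a)

|A| = 18, |A ∩ B| = 14, |A ∖ B| = 4.
(a) requires |A ∩ B| / |A| > 1/4: true.
(b) requires |A ∩ B| / |A| ≥ 4/5: false.
(c) requires |A ∩ B| / |A| ≤ 2/3: false.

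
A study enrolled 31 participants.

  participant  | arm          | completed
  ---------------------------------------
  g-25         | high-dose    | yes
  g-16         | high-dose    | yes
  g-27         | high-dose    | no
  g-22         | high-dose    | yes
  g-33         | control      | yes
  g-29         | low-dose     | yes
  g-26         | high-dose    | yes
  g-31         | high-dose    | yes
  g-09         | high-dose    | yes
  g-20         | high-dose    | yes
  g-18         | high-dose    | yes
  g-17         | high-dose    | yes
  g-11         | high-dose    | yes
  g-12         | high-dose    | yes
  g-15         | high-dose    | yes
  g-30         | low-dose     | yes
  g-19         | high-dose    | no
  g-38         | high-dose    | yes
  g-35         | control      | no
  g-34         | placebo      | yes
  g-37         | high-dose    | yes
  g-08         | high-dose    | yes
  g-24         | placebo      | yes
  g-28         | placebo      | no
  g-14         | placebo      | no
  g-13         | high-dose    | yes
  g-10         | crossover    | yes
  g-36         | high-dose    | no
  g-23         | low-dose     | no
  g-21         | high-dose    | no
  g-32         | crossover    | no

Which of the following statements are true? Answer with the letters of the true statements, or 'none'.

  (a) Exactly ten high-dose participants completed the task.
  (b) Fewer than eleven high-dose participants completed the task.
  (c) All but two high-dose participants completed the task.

|A| = 20, |A ∩ B| = 16, |A ∖ B| = 4.
(a) |A ∩ B| = 10: fails.
(b) |A ∩ B| < 11: fails.
(c) |A ∖ B| = 2: fails.

none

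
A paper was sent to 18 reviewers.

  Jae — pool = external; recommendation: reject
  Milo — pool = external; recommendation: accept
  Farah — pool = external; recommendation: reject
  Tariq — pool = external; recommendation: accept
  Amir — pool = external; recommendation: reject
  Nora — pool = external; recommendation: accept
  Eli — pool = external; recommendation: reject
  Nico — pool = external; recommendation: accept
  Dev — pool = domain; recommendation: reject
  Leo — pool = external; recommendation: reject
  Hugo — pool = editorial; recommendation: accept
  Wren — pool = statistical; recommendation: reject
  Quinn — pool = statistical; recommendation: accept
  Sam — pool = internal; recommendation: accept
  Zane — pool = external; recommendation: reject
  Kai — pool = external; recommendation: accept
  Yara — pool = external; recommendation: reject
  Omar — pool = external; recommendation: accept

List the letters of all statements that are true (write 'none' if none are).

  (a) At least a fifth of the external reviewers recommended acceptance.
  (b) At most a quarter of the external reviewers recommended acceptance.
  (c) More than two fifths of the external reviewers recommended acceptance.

|A| = 13, |A ∩ B| = 6, |A ∖ B| = 7.
(a) |A ∩ B| / |A| ≥ 1/5: holds.
(b) |A ∩ B| / |A| ≤ 1/4: fails.
(c) |A ∩ B| / |A| > 2/5: holds.

(a), (c)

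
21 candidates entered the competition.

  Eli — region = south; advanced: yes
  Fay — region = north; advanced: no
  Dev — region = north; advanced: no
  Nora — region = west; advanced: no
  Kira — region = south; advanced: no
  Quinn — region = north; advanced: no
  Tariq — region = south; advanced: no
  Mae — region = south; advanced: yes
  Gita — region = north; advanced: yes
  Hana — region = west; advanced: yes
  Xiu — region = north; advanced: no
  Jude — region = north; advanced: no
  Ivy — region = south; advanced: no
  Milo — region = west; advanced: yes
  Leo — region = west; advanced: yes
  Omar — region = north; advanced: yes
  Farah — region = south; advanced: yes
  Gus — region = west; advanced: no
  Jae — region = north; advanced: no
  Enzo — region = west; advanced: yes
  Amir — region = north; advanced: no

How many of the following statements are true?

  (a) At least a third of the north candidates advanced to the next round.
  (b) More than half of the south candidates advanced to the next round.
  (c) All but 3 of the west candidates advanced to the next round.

(a) north: |A| = 9, |A ∩ B| = 2; needs |A ∩ B| / |A| ≥ 1/3 — false.
(b) south: |A| = 6, |A ∩ B| = 3; needs |A ∩ B| > |A ∖ B| — false.
(c) west: |A| = 6, |A ∩ B| = 4; needs |A ∖ B| = 3 — false.

0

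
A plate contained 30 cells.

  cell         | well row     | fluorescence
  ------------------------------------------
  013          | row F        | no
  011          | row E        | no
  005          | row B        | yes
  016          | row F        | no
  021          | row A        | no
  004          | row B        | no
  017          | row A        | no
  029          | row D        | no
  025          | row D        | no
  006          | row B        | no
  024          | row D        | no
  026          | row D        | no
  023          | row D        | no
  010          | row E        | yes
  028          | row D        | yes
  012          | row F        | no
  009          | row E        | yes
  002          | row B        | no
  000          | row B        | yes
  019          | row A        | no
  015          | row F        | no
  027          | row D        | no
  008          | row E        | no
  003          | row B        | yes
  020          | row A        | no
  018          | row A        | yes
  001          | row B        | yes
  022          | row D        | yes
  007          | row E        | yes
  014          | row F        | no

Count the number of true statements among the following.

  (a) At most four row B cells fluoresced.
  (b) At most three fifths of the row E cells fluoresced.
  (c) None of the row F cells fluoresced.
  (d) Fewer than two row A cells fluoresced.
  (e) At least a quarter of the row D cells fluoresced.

5

(a) row B: |A| = 7, |A ∩ B| = 4; needs |A ∩ B| ≤ 4 — true.
(b) row E: |A| = 5, |A ∩ B| = 3; needs |A ∩ B| / |A| ≤ 3/5 — true.
(c) row F: |A| = 5, |A ∩ B| = 0; needs A ∩ B = ∅ (|A ∩ B| = 0) — true.
(d) row A: |A| = 5, |A ∩ B| = 1; needs |A ∩ B| < 2 — true.
(e) row D: |A| = 8, |A ∩ B| = 2; needs |A ∩ B| / |A| ≥ 1/4 — true.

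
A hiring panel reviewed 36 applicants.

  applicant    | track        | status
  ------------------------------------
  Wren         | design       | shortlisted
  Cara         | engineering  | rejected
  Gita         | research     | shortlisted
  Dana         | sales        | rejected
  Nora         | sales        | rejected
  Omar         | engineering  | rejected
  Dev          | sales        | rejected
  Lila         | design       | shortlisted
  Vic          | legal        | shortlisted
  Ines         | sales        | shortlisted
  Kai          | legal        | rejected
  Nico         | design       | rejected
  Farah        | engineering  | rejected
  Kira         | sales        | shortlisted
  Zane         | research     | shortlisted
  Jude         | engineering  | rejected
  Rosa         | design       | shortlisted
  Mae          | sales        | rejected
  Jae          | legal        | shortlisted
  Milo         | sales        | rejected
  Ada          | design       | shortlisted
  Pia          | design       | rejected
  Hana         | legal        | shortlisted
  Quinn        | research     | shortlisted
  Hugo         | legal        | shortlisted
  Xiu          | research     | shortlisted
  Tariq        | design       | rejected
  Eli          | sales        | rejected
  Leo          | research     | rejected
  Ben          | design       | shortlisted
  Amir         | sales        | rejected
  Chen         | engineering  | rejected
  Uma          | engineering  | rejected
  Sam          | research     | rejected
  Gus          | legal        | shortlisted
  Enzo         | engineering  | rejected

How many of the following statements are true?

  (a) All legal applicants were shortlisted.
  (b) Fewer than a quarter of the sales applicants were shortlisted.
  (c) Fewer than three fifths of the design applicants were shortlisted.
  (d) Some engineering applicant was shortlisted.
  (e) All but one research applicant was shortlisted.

1

(a) legal: |A| = 6, |A ∩ B| = 5; needs A ⊆ B, i.e. every element of A is in B (|A ∖ B| = 0) — false.
(b) sales: |A| = 9, |A ∩ B| = 2; needs |A ∩ B| / |A| < 1/4 — true.
(c) design: |A| = 8, |A ∩ B| = 5; needs |A ∩ B| / |A| < 3/5 — false.
(d) engineering: |A| = 7, |A ∩ B| = 0; needs A ∩ B ≠ ∅ (|A ∩ B| ≥ 1) — false.
(e) research: |A| = 6, |A ∩ B| = 4; needs |A ∖ B| = 1 — false.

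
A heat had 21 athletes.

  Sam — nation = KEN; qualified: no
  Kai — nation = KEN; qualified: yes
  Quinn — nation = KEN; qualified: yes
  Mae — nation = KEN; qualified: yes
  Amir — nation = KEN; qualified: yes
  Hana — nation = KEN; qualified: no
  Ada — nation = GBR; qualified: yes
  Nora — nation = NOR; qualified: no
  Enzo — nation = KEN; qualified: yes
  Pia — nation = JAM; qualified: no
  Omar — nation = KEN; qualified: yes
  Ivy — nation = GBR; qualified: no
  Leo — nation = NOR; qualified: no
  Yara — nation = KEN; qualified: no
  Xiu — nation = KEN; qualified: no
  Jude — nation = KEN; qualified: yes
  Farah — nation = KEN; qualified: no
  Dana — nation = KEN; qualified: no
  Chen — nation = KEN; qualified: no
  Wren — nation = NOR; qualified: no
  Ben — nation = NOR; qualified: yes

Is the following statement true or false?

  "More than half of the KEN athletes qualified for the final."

The determiner here denotes the relation: |A ∩ B| > |A ∖ B|.
A (the restrictor) = {Sam, Kai, Quinn, Mae, Amir, Hana, Enzo, Omar, Yara, Xiu, Jude, Farah, Dana, Chen}, |A| = 14.
A ∩ B = {Kai, Quinn, Mae, Amir, Enzo, Omar, Jude}, so |A ∩ B| = 7.
A ∖ B = {Sam, Hana, Yara, Xiu, Farah, Dana, Chen}, so |A ∖ B| = 7.
7 = 7, so the statement is false.

False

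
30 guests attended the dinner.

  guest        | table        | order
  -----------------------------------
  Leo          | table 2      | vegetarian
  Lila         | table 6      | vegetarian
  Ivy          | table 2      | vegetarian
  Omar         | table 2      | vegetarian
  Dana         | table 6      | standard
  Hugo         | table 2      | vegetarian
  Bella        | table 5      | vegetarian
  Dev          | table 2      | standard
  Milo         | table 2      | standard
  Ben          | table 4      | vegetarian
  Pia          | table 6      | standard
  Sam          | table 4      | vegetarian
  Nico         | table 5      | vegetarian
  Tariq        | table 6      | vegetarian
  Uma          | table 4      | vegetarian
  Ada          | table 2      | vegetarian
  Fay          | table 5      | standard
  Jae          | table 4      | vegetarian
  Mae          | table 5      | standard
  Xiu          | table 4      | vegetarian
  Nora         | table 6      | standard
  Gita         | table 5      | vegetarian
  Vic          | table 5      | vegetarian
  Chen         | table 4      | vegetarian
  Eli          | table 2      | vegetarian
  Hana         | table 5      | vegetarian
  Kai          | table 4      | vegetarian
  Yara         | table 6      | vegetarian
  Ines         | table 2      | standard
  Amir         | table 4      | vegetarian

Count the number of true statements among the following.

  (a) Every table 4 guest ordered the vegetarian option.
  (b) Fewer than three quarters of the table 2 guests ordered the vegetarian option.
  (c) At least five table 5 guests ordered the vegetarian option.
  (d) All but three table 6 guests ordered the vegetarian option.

(a) table 4: |A| = 8, |A ∩ B| = 8; needs A ⊆ B, i.e. every element of A is in B (|A ∖ B| = 0) — true.
(b) table 2: |A| = 9, |A ∩ B| = 6; needs |A ∩ B| / |A| < 3/4 — true.
(c) table 5: |A| = 7, |A ∩ B| = 5; needs |A ∩ B| ≥ 5 — true.
(d) table 6: |A| = 6, |A ∩ B| = 3; needs |A ∖ B| = 3 — true.

4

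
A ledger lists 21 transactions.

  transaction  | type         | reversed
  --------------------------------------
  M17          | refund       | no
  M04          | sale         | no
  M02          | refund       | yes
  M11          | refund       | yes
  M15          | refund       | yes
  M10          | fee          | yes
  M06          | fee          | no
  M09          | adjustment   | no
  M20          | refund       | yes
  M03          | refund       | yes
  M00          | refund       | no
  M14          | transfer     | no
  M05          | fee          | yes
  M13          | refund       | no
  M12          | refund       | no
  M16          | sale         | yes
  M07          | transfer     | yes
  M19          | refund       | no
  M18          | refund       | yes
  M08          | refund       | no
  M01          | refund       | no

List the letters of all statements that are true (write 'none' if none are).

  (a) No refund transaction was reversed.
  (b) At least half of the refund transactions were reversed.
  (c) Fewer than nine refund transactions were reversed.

(c)

|A| = 13, |A ∩ B| = 6, |A ∖ B| = 7.
(a) A ∩ B = ∅ (|A ∩ B| = 0): fails.
(b) |A ∩ B| ≥ |A ∖ B|: fails.
(c) |A ∩ B| < 9: holds.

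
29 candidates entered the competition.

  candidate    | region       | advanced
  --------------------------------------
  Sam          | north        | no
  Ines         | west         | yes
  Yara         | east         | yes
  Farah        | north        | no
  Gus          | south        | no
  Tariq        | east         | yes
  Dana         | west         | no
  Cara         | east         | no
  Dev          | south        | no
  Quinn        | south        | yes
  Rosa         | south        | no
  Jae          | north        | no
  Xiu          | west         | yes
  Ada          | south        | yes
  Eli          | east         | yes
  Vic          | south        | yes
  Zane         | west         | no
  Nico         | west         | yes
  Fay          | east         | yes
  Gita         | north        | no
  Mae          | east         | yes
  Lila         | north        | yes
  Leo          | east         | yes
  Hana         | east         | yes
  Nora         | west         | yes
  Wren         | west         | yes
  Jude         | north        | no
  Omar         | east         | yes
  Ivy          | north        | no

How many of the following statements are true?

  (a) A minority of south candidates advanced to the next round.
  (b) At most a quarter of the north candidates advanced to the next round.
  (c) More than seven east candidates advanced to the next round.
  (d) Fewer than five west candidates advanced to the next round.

(a) south: |A| = 6, |A ∩ B| = 3; needs |A ∩ B| < |A ∖ B| — false.
(b) north: |A| = 7, |A ∩ B| = 1; needs |A ∩ B| / |A| ≤ 1/4 — true.
(c) east: |A| = 9, |A ∩ B| = 8; needs |A ∩ B| > 7 — true.
(d) west: |A| = 7, |A ∩ B| = 5; needs |A ∩ B| < 5 — false.

2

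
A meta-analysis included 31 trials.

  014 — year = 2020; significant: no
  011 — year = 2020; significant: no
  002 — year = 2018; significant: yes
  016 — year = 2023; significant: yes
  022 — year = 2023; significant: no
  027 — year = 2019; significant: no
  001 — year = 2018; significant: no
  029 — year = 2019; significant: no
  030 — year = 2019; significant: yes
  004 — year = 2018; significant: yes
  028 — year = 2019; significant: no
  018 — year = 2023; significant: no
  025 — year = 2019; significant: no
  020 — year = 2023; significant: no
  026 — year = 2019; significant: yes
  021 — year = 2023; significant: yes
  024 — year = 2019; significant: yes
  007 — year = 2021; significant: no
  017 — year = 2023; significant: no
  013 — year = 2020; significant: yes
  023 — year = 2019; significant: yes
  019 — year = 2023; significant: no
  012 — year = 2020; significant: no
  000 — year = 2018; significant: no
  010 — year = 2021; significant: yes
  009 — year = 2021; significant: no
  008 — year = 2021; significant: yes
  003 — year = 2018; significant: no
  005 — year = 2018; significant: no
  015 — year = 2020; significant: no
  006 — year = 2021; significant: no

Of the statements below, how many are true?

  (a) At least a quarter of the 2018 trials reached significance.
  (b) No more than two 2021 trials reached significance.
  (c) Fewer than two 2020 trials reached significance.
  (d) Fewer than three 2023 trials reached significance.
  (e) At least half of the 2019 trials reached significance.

5

(a) 2018: |A| = 6, |A ∩ B| = 2; needs |A ∩ B| / |A| ≥ 1/4 — true.
(b) 2021: |A| = 5, |A ∩ B| = 2; needs |A ∩ B| ≤ 2 — true.
(c) 2020: |A| = 5, |A ∩ B| = 1; needs |A ∩ B| < 2 — true.
(d) 2023: |A| = 7, |A ∩ B| = 2; needs |A ∩ B| < 3 — true.
(e) 2019: |A| = 8, |A ∩ B| = 4; needs |A ∩ B| ≥ |A ∖ B| — true.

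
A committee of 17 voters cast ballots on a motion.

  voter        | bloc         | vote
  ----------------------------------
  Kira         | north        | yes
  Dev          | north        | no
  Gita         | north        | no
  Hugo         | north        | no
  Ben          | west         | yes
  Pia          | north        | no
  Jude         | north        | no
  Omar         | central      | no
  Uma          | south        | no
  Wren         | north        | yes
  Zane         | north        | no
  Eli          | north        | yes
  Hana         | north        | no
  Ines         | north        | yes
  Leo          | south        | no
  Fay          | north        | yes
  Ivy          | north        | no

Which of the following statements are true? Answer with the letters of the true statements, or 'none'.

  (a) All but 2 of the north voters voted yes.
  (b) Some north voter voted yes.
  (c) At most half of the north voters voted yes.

|A| = 13, |A ∩ B| = 5, |A ∖ B| = 8.
(a) |A ∖ B| = 2: fails.
(b) A ∩ B ≠ ∅ (|A ∩ B| ≥ 1): holds.
(c) |A ∩ B| ≤ |A ∖ B|: holds.

(b), (c)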